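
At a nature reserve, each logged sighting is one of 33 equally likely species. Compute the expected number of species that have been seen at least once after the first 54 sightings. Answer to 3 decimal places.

For each species, P(seen in 54 sightings) = 1 - (32/33)^54 = 0.8102.
By linearity of expectation, E[distinct seen] = 33·(1 - (32/33)^54) = 26.7359.

26.736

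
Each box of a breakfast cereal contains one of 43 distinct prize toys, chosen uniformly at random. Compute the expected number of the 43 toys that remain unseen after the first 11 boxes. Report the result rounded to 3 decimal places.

For each toy, P(unseen after 11) = (42/43)^11 = 0.7720.
By linearity of expectation, E[unseen] = 43·(42/43)^11 = 33.1939.

33.194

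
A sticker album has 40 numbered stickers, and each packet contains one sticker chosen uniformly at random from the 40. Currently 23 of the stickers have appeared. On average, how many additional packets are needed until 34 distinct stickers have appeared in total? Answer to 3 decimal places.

39.582

With k distinct stickers already seen, the next new one takes an expected 40/(40-k) packets.
Sum over k = 23,...,33: E = 40/17 + 40/16 + 40/15 + ... + 40/8 + 40/7 = 39.5821.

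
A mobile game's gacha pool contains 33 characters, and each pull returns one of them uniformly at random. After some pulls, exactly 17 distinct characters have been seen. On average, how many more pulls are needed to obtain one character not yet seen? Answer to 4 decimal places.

2.0625

The number of pulls until the next new character is geometric with success probability 16/33, so its mean is 33/16.
E = 33/16 = 2.06250.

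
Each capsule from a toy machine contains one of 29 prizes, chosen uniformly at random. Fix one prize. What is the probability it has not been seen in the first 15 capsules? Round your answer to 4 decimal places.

0.5907

On each capsule the fixed prize fails to appear with probability 28/29.
P(still missing after 15) = (28/29)^15 = 0.59075.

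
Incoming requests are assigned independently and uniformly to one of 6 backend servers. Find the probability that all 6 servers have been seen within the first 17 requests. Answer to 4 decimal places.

0.7446

Let A_i be the event that server i is missing after 17 requests. By inclusion–exclusion on the A_i,
P(all seen) = Σ_{j=0}^{6} (-1)^j C(6,j)((6-j)/6)^17
= 1.00000 - 0.27044 + 0.01522 - 0.00015 + 0.00000 - 0.00000 + 0.00000
= 0.74463.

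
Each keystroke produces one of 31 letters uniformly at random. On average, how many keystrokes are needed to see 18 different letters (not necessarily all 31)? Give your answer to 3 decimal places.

Going from k to k+1 distinct takes a geometric number of keystrokes with mean 31/(31-k).
Sum over k = 0,...,17: E = 31/31 + 31/30 + 31/29 + ... + 31/15 + 31/14 = 26.2605.

26.260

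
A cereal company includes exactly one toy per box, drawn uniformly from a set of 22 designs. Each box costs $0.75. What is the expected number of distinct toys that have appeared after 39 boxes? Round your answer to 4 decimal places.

18.4150

For each toy, P(seen in 39 boxes) = 1 - (21/22)^39 = 0.83704.
By linearity of expectation, E[distinct seen] = 22·(1 - (21/22)^39) = 18.41499.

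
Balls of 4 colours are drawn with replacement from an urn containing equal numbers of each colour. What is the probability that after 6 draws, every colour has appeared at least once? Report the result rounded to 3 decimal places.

0.381

By inclusion–exclusion over which colours are missing,
P(all seen) = Σ_{j=0}^{4} (-1)^j C(4,j)((4-j)/4)^6
= 1.0000 - 0.7119 + 0.0938 - 0.0010 + 0.0000
= 0.3809.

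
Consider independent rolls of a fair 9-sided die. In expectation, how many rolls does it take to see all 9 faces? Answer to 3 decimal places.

25.461

After k distinct faces have appeared, the next roll gives a new one with probability (9-k)/9, so the expected wait for the (k+1)-th is 9/(9-k).
E[T] = 9/9 + 9/8 + 9/7 + ... + 9/2 + 9/1 = 9·H_{9}.
H_{9} = 2.8290, so E[T] = 25.4607.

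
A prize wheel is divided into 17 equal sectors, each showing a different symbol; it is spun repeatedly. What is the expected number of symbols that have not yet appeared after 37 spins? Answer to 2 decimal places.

1.80

For each symbol, P(unseen after 37) = (16/17)^37 = 0.106.
By linearity of expectation, E[unseen] = 17·(16/17)^37 = 1.804.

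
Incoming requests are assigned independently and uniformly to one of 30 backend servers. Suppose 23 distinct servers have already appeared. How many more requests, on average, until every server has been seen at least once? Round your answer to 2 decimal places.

The wait to go from k to k+1 distinct servers is geometric with mean 30/(30-k).
Sum over k = 23,...,29: E = 30/7 + 30/6 + 30/5 + ... + 30/2 + 30/1 = 77.786.

77.79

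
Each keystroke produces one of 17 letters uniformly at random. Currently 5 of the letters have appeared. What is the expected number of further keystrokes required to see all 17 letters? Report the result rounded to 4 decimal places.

52.7546

From k distinct to k+1 distinct takes on average 17/(17-k) keystrokes.
Sum over k = 5,...,16: E = 17/12 + 17/11 + 17/10 + ... + 17/2 + 17/1 = 52.75458.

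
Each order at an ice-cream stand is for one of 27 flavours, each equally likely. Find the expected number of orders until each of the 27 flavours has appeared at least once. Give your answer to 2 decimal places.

Split into phases: going from k distinct to k+1 distinct takes on average 27/(27-k) orders.
E[T] = 27/27 + 27/26 + 27/25 + ... + 27/2 + 27/1 = 27·H_{27}.
H_{27} = 3.891, so E[T] = 105.069.

105.07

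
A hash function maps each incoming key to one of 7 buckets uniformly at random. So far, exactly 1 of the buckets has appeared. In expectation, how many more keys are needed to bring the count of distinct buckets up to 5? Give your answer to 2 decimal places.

From k distinct to k+1 distinct takes on average 7/(7-k) keys.
Sum over k = 1,...,4: E = 7/6 + 7/5 + 7/4 + 7/3 = 6.650.

6.65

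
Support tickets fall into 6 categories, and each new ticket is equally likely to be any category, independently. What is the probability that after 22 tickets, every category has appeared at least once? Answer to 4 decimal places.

By inclusion–exclusion over which categories are missing,
P(all seen) = Σ_{j=0}^{6} (-1)^j C(6,j)((6-j)/6)^22
= 1.00000 - 0.10868 + 0.00200 - 0.00000 + 0.00000 - 0.00000 + 0.00000
= 0.89332.

0.8933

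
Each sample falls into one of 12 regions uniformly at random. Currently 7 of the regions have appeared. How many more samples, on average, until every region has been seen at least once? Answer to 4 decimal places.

The wait to go from k to k+1 distinct regions is geometric with mean 12/(12-k).
Sum over k = 7,...,11: E = 12/5 + 12/4 + 12/3 + 12/2 + 12/1 = 27.40000.

27.4000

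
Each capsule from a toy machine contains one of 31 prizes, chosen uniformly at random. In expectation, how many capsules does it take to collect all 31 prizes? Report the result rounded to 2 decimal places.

The wait to go from k to k+1 distinct prizes is geometric with mean 31/(31-k).
E[T] = 31/31 + 31/30 + 31/29 + ... + 31/2 + 31/1 = 31·H_{31}.
H_{31} = 4.027, so E[T] = 124.845.

124.84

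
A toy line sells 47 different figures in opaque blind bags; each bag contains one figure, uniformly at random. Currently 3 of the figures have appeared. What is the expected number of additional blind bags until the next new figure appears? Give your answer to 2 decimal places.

1.07

The number of blind bags until the next new figure is geometric with success probability 44/47, so its mean is 47/44.
E = 47/44 = 1.068.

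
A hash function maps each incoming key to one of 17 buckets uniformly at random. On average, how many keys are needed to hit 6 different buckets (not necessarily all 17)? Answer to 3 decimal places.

7.134

With k distinct buckets already seen, the next new one arrives after an expected 17/(17-k) keys.
Sum over k = 0,...,5: E = 17/17 + 17/16 + 17/15 + 17/14 + 17/13 + 17/12 = 7.1345.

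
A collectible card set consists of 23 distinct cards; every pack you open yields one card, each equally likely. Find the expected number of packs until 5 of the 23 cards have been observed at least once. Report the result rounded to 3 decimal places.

With k distinct cards already seen, the next new one arrives after an expected 23/(23-k) packs.
Sum over k = 0,...,4: E = 23/23 + 23/22 + 23/21 + 23/20 + 23/19 = 5.5012.

5.501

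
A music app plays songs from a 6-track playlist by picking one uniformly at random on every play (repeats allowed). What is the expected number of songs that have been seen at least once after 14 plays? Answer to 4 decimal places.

5.5327

For each song, P(seen in 14 plays) = 1 - (5/6)^14 = 0.92211.
By linearity of expectation, E[distinct seen] = 6·(1 - (5/6)^14) = 5.53268.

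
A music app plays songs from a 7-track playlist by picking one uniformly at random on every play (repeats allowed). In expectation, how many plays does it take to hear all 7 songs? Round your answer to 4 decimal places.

18.1500

After k distinct songs have appeared, the next play gives a new one with probability (7-k)/7, so the expected wait for the (k+1)-th is 7/(7-k).
E[T] = 7/7 + 7/6 + 7/5 + ... + 7/2 + 7/1 = 7·H_{7}.
H_{7} = 2.59286, so E[T] = 18.15000.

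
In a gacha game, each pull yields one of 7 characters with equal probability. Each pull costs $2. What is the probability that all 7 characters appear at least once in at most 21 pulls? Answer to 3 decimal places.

Let A_i be the event that character i is missing after 21 pulls. By inclusion–exclusion on the A_i,
P(all seen) = Σ_{j=0}^{7} (-1)^j C(7,j)((7-j)/7)^21
= 1.0000 - 0.2749 + 0.0179 - 0.0003 + 0.0000 - 0.0000 + 0.0000 - 0.0000
= 0.7427.

0.743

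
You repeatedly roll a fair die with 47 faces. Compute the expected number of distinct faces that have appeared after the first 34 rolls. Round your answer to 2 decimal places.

24.38

For each face, P(seen in 34 rolls) = 1 - (46/47)^34 = 0.519.
By linearity of expectation, E[distinct seen] = 47·(1 - (46/47)^34) = 24.378.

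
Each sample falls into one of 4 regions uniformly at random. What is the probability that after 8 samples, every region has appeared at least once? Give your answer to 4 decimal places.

By inclusion–exclusion over which regions are missing,
P(all seen) = Σ_{j=0}^{4} (-1)^j C(4,j)((4-j)/4)^8
= 1.00000 - 0.40045 + 0.02344 - 0.00006 + 0.00000
= 0.62292.

0.6229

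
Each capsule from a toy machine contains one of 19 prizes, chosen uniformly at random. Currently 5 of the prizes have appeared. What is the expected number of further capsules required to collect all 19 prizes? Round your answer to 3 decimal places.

61.780

The wait to go from k to k+1 distinct prizes is geometric with mean 19/(19-k).
Sum over k = 5,...,18: E = 19/14 + 19/13 + 19/12 + ... + 19/2 + 19/1 = 61.7797.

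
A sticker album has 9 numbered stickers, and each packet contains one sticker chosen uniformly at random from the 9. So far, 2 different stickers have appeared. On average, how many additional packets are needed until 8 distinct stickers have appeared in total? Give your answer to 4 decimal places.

From k distinct to k+1 distinct takes on average 9/(9-k) packets.
Sum over k = 2,...,7: E = 9/7 + 9/6 + 9/5 + 9/4 + 9/3 + 9/2 = 14.33571.

14.3357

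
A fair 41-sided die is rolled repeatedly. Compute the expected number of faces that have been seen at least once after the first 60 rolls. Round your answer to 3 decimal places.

31.681

For each face, P(seen in 60 rolls) = 1 - (40/41)^60 = 0.7727.
By linearity of expectation, E[distinct seen] = 41·(1 - (40/41)^60) = 31.6814.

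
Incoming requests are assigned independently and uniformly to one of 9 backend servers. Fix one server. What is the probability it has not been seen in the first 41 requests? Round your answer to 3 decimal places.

0.008

On each request the fixed server fails to appear with probability 8/9.
P(still missing after 41) = (8/9)^41 = 0.0080.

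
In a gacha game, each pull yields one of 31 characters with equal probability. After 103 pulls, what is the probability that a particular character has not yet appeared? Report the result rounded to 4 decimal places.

Each pull misses the fixed character with probability (31-1)/31 = 30/31, independently.
P(still missing after 103) = (30/31)^103 = 0.03414.

0.0341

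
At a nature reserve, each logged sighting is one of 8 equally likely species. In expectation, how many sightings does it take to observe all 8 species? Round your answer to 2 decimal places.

The wait to go from k to k+1 distinct species is geometric with mean 8/(8-k).
E[T] = 8/8 + 8/7 + 8/6 + ... + 8/2 + 8/1 = 8·H_{8}.
H_{8} = 2.718, so E[T] = 21.743.

21.74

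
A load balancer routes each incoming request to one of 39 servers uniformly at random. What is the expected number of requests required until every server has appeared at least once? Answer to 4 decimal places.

Split into phases: going from k distinct to k+1 distinct takes on average 39/(39-k) requests.
E[T] = 39/39 + 39/38 + 39/37 + ... + 39/2 + 39/1 = 39·H_{39}.
H_{39} = 4.25354, so E[T] = 165.88818.

165.8882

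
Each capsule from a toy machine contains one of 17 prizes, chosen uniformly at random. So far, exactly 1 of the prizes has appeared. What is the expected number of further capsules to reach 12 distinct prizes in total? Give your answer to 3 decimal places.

With k distinct prizes already seen, the next new one takes an expected 17/(17-k) capsules.
Sum over k = 1,...,11: E = 17/16 + 17/15 + 17/14 + ... + 17/7 + 17/6 = 18.6557.

18.656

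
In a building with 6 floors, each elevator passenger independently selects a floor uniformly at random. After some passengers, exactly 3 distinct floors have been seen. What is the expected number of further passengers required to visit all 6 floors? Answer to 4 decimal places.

11.0000

From k distinct to k+1 distinct takes on average 6/(6-k) passengers.
Sum over k = 3,...,5: E = 6/3 + 6/2 + 6/1 = 11.00000.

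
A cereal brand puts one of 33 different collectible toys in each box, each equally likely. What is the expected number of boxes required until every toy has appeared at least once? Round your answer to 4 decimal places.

134.9303

The wait to go from k to k+1 distinct toys is geometric with mean 33/(33-k).
E[T] = 33/33 + 33/32 + 33/31 + ... + 33/2 + 33/1 = 33·H_{33}.
H_{33} = 4.08880, so E[T] = 134.93034.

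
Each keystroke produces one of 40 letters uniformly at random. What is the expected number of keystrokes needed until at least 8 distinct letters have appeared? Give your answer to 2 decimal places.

8.80

With k distinct letters already seen, the next new one arrives after an expected 40/(40-k) keystrokes.
Sum over k = 0,...,7: E = 40/40 + 40/39 + 40/38 + ... + 40/34 + 40/33 = 8.802.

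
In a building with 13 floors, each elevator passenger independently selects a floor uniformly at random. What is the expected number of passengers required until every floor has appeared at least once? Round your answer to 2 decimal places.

41.34

After k distinct floors have appeared, the next passenger gives a new one with probability (13-k)/13, so the expected wait for the (k+1)-th is 13/(13-k).
E[T] = 13/13 + 13/12 + 13/11 + ... + 13/2 + 13/1 = 13·H_{13}.
H_{13} = 3.180, so E[T] = 41.342.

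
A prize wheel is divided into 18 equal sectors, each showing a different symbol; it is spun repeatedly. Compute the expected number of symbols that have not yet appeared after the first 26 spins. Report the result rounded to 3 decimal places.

4.072

For each symbol, P(unseen after 26) = (17/18)^26 = 0.2262.
By linearity of expectation, E[unseen] = 18·(17/18)^26 = 4.0725.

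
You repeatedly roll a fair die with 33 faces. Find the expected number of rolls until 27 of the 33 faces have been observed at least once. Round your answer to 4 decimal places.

Going from k to k+1 distinct takes a geometric number of rolls with mean 33/(33-k).
Sum over k = 0,...,26: E = 33/33 + 33/32 + 33/31 + ... + 33/8 + 33/7 = 54.08034.

54.0803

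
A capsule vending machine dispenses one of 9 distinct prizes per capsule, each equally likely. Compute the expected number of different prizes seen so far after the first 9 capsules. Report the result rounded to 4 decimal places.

5.8820

For each prize, P(seen in 9 capsules) = 1 - (8/9)^9 = 0.65356.
By linearity of expectation, E[distinct seen] = 9·(1 - (8/9)^9) = 5.88205.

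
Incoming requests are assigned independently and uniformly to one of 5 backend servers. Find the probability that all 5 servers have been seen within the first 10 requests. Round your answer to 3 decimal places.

Let A_i be the event that server i is missing after 10 requests. By inclusion–exclusion on the A_i,
P(all seen) = Σ_{j=0}^{5} (-1)^j C(5,j)((5-j)/5)^10
= 1.0000 - 0.5369 + 0.0605 - 0.0010 + 0.0000 - 0.0000
= 0.5225.

0.523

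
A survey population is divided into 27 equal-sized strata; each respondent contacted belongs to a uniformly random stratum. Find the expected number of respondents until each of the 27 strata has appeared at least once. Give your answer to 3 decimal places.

The wait to go from k to k+1 distinct strata is geometric with mean 27/(27-k).
E[T] = 27/27 + 27/26 + 27/25 + ... + 27/2 + 27/1 = 27·H_{27}.
H_{27} = 3.8915, so E[T] = 105.0693.

105.069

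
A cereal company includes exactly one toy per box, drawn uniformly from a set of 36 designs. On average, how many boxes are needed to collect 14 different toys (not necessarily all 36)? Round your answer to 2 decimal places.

17.41

Going from k to k+1 distinct takes a geometric number of boxes with mean 36/(36-k).
Sum over k = 0,...,13: E = 36/36 + 36/35 + 36/34 + ... + 36/24 + 36/23 = 17.415.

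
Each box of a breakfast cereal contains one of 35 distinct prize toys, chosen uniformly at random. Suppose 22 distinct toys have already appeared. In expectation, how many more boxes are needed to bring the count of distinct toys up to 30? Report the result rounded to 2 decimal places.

From k distinct to k+1 distinct takes on average 35/(35-k) boxes.
Sum over k = 22,...,29: E = 35/13 + 35/12 + 35/11 + ... + 35/7 + 35/6 = 31.388.

31.39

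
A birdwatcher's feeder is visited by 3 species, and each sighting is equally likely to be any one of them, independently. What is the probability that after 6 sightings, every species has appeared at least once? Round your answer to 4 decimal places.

0.7407

Let A_i be the event that species i is missing after 6 sightings. By inclusion–exclusion on the A_i,
P(all seen) = Σ_{j=0}^{3} (-1)^j C(3,j)((3-j)/3)^6
= 1.00000 - 0.26337 + 0.00412 - 0.00000
= 0.74074.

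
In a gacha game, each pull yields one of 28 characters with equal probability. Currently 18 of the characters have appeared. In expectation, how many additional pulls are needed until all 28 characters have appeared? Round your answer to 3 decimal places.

82.011

The wait to go from k to k+1 distinct characters is geometric with mean 28/(28-k).
Sum over k = 18,...,27: E = 28/10 + 28/9 + 28/8 + ... + 28/2 + 28/1 = 82.0111.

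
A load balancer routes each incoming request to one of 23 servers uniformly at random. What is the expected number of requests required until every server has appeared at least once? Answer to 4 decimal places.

Split into phases: going from k distinct to k+1 distinct takes on average 23/(23-k) requests.
E[T] = 23/23 + 23/22 + 23/21 + ... + 23/2 + 23/1 = 23·H_{23}.
H_{23} = 3.73429, so E[T] = 85.88870.

85.8887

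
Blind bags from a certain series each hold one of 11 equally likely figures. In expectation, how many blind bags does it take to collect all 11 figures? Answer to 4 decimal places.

The wait to go from k to k+1 distinct figures is geometric with mean 11/(11-k).
E[T] = 11/11 + 11/10 + 11/9 + ... + 11/2 + 11/1 = 11·H_{11}.
H_{11} = 3.01988, so E[T] = 33.21865.

33.2187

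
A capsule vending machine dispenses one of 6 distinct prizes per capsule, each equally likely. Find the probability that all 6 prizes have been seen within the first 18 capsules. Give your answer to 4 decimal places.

Let A_i be the event that prize i is missing after 18 capsules. By inclusion–exclusion on the A_i,
P(all seen) = Σ_{j=0}^{6} (-1)^j C(6,j)((6-j)/6)^18
= 1.00000 - 0.22537 + 0.01015 - 0.00008 + 0.00000 - 0.00000 + 0.00000
= 0.78471.

0.7847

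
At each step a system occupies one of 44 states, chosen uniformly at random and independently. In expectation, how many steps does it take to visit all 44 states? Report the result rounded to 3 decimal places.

192.400

After k distinct states have appeared, the next step gives a new one with probability (44-k)/44, so the expected wait for the (k+1)-th is 44/(44-k).
E[T] = 44/44 + 44/43 + 44/42 + ... + 44/2 + 44/1 = 44·H_{44}.
H_{44} = 4.3727, so E[T] = 192.3999.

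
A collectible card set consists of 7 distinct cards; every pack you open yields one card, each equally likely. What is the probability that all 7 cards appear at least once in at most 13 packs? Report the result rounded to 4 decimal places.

Let A_i be the event that card i is missing after 13 packs. By inclusion–exclusion on the A_i,
P(all seen) = Σ_{j=0}^{7} (-1)^j C(7,j)((7-j)/7)^13
= 1.00000 - 0.94360 + 0.26458 - 0.02424 + 0.00058 - 0.00000 + 0.00000 - 0.00000
= 0.29731.

0.2973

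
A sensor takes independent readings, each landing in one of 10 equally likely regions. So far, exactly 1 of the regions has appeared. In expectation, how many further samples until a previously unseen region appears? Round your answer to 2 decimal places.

The number of samples until the next new region is geometric with success probability 9/10, so its mean is 10/9.
E = 10/9 = 1.111.

1.11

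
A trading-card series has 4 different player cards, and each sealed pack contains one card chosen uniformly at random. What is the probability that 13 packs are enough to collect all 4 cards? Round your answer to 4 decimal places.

0.9057

Let A_i be the event that card i is missing after 13 packs. By inclusion–exclusion on the A_i,
P(all seen) = Σ_{j=0}^{4} (-1)^j C(4,j)((4-j)/4)^13
= 1.00000 - 0.09503 + 0.00073 - 0.00000 + 0.00000
= 0.90570.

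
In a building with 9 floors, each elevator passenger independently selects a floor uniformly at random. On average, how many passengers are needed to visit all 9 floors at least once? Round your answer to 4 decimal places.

25.4607

The wait to go from k to k+1 distinct floors is geometric with mean 9/(9-k).
E[T] = 9/9 + 9/8 + 9/7 + ... + 9/2 + 9/1 = 9·H_{9}.
H_{9} = 2.82897, so E[T] = 25.46071.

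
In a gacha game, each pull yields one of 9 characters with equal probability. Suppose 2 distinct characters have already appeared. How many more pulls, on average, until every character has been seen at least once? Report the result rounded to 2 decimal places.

23.34

With k distinct characters already seen, the next new one takes an expected 9/(9-k) pulls.
Sum over k = 2,...,8: E = 9/7 + 9/6 + 9/5 + ... + 9/2 + 9/1 = 23.336.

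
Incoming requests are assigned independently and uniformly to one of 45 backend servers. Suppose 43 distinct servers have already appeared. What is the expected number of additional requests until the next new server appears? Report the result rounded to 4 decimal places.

The number of requests until the next new server is geometric with success probability 2/45, so its mean is 45/2.
E = 45/2 = 22.50000.

22.5000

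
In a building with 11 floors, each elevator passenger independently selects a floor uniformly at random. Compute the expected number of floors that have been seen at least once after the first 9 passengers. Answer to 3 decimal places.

For each floor, P(seen in 9 passengers) = 1 - (10/11)^9 = 0.5759.
By linearity of expectation, E[distinct seen] = 11·(1 - (10/11)^9) = 6.3349.

6.335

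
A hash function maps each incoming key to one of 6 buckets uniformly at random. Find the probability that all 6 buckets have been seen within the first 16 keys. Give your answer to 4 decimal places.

0.6980

By inclusion–exclusion over which buckets are missing,
P(all seen) = Σ_{j=0}^{6} (-1)^j C(6,j)((6-j)/6)^16
= 1.00000 - 0.32453 + 0.02284 - 0.00031 + 0.00000 - 0.00000 + 0.00000
= 0.69800.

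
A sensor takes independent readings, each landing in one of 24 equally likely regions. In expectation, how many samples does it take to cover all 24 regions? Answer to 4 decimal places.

The wait to go from k to k+1 distinct regions is geometric with mean 24/(24-k).
E[T] = 24/24 + 24/23 + 24/22 + ... + 24/2 + 24/1 = 24·H_{24}.
H_{24} = 3.77596, so E[T] = 90.62300.

90.6230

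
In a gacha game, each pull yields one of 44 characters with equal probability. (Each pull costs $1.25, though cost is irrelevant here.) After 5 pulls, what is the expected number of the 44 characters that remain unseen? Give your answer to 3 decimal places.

For each character, P(unseen after 5) = (43/44)^5 = 0.8914.
By linearity of expectation, E[unseen] = 44·(43/44)^5 = 39.2222.

39.222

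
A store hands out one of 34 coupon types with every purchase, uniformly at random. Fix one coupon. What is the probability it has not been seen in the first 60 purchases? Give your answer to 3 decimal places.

0.167

On each purchase the fixed coupon fails to appear with probability 33/34.
P(still missing after 60) = (33/34)^60 = 0.1668.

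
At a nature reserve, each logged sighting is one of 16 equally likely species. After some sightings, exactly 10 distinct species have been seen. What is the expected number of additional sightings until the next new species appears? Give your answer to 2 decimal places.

2.67

The number of sightings until the next new species is geometric with success probability 6/16, so its mean is 16/6.
E = 16/6 = 2.667.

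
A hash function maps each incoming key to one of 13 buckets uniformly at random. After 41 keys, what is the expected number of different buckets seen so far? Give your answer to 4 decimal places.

12.5117

For each bucket, P(seen in 41 keys) = 1 - (12/13)^41 = 0.96244.
By linearity of expectation, E[distinct seen] = 13·(1 - (12/13)^41) = 12.51169.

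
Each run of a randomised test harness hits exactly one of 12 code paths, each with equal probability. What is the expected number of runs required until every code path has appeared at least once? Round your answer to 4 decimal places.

After k distinct code paths have appeared, the next run gives a new one with probability (12-k)/12, so the expected wait for the (k+1)-th is 12/(12-k).
E[T] = 12/12 + 12/11 + 12/10 + ... + 12/2 + 12/1 = 12·H_{12}.
H_{12} = 3.10321, so E[T] = 37.23853.

37.2385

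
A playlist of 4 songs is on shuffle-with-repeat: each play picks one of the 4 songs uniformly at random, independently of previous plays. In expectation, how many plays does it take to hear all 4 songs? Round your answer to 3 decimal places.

After k distinct songs have appeared, the next play gives a new one with probability (4-k)/4, so the expected wait for the (k+1)-th is 4/(4-k).
E[T] = 4/4 + 4/3 + 4/2 + 4/1 = 4·H_{4}.
H_{4} = 2.0833, so E[T] = 8.3333.

8.333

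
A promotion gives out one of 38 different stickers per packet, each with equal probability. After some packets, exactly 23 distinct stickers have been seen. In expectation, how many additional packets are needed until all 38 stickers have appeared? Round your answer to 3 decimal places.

The wait to go from k to k+1 distinct stickers is geometric with mean 38/(38-k).
Sum over k = 23,...,37: E = 38/15 + 38/14 + 38/13 + ... + 38/2 + 38/1 = 126.0927.

126.093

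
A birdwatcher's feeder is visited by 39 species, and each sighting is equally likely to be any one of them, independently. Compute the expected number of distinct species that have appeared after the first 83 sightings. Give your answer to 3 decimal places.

For each species, P(seen in 83 sightings) = 1 - (38/39)^83 = 0.8842.
By linearity of expectation, E[distinct seen] = 39·(1 - (38/39)^83) = 34.4841.

34.484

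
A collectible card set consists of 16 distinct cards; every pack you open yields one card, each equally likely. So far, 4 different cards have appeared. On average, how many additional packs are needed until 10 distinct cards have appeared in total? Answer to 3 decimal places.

The wait to go from k to k+1 distinct cards is geometric with mean 16/(16-k).
Sum over k = 4,...,9: E = 16/12 + 16/11 + 16/10 + 16/9 + 16/8 + 16/7 = 10.4514.

10.451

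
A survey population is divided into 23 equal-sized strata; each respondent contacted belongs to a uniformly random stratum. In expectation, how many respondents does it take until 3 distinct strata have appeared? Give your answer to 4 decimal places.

3.1407

Going from k to k+1 distinct takes a geometric number of respondents with mean 23/(23-k).
Sum over k = 0,...,2: E = 23/23 + 23/22 + 23/21 = 3.14069.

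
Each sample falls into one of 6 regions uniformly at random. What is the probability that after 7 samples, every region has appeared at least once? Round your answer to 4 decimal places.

0.0540

Let A_i be the event that region i is missing after 7 samples. By inclusion–exclusion on the A_i,
P(all seen) = Σ_{j=0}^{6} (-1)^j C(6,j)((6-j)/6)^7
= 1.00000 - 1.67449 + 0.87791 - 0.15625 + 0.00686 - 0.00002 + 0.00000
= 0.05401.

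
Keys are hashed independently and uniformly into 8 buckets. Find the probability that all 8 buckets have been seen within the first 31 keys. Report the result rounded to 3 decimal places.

Let A_i be the event that bucket i is missing after 31 keys. By inclusion–exclusion on the A_i,
P(all seen) = Σ_{j=0}^{8} (-1)^j C(8,j)((8-j)/8)^31
= 1.0000 - 0.1274 + 0.0038 - 0.0000 + 0.0000 - 0.0000 + 0.0000 - 0.0000 + 0.0000
= 0.8763.

0.876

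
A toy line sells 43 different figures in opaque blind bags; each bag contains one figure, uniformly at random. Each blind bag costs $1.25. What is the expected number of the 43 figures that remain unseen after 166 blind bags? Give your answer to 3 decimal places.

For each figure, P(unseen after 166) = (42/43)^166 = 0.0201.
By linearity of expectation, E[unseen] = 43·(42/43)^166 = 0.8651.

0.865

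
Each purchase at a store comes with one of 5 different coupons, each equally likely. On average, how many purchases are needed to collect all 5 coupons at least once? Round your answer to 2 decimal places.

The wait to go from k to k+1 distinct coupons is geometric with mean 5/(5-k).
E[T] = 5/5 + 5/4 + 5/3 + 5/2 + 5/1 = 5·H_{5}.
H_{5} = 2.283, so E[T] = 11.417.

11.42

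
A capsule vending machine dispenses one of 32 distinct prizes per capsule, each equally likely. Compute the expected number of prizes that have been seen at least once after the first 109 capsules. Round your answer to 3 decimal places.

For each prize, P(seen in 109 capsules) = 1 - (31/32)^109 = 0.9686.
By linearity of expectation, E[distinct seen] = 32·(1 - (31/32)^109) = 30.9949.

30.995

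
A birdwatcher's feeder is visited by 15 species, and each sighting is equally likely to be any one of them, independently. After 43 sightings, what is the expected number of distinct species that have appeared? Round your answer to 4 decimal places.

For each species, P(seen in 43 sightings) = 1 - (14/15)^43 = 0.94853.
By linearity of expectation, E[distinct seen] = 15·(1 - (14/15)^43) = 14.22790.

14.2279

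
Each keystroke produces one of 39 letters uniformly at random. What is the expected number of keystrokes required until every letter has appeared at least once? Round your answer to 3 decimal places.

165.888

The wait to go from k to k+1 distinct letters is geometric with mean 39/(39-k).
E[T] = 39/39 + 39/38 + 39/37 + ... + 39/2 + 39/1 = 39·H_{39}.
H_{39} = 4.2535, so E[T] = 165.8882.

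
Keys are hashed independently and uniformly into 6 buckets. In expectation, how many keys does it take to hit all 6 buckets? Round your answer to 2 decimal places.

14.70

After k distinct buckets have appeared, the next key gives a new one with probability (6-k)/6, so the expected wait for the (k+1)-th is 6/(6-k).
E[T] = 6/6 + 6/5 + 6/4 + 6/3 + 6/2 + 6/1 = 6·H_{6}.
H_{6} = 2.450, so E[T] = 14.700.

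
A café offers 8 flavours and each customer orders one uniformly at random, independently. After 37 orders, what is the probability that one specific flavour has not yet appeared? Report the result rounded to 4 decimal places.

0.0071

On each order the fixed flavour fails to appear with probability 7/8.
P(still missing after 37) = (7/8)^37 = 0.00715.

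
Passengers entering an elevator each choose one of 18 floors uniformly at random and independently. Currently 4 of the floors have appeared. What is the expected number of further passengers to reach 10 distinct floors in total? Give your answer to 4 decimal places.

9.6067

From k distinct to k+1 distinct takes on average 18/(18-k) passengers.
Sum over k = 4,...,9: E = 18/14 + 18/13 + 18/12 + 18/11 + 18/10 + 18/9 = 9.60669.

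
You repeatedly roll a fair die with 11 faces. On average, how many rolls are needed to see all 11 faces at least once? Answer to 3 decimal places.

33.219

Split into phases: going from k distinct to k+1 distinct takes on average 11/(11-k) rolls.
E[T] = 11/11 + 11/10 + 11/9 + ... + 11/2 + 11/1 = 11·H_{11}.
H_{11} = 3.0199, so E[T] = 33.2187.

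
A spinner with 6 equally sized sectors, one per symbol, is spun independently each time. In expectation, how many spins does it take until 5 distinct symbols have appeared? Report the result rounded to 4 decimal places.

8.7000

With k distinct symbols already seen, the next new one arrives after an expected 6/(6-k) spins.
Sum over k = 0,...,4: E = 6/6 + 6/5 + 6/4 + 6/3 + 6/2 = 8.70000.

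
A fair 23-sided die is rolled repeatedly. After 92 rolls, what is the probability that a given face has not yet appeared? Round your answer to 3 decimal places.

0.017

Each roll misses the fixed face with probability (23-1)/23 = 22/23, independently.
P(still missing after 92) = (22/23)^92 = 0.0167.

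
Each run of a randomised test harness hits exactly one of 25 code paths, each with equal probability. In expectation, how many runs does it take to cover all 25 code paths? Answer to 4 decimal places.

After k distinct code paths have appeared, the next run gives a new one with probability (25-k)/25, so the expected wait for the (k+1)-th is 25/(25-k).
E[T] = 25/25 + 25/24 + 25/23 + ... + 25/2 + 25/1 = 25·H_{25}.
H_{25} = 3.81596, so E[T] = 95.39895.

95.3990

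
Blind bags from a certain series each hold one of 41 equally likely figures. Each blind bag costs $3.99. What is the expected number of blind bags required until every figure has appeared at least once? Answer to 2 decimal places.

After k distinct figures have appeared, the next blind bag gives a new one with probability (41-k)/41, so the expected wait for the (k+1)-th is 41/(41-k).
E[T] = 41/41 + 41/40 + 41/39 + ... + 41/2 + 41/1 = 41·H_{41}.
H_{41} = 4.303, so E[T] = 176.420.

176.42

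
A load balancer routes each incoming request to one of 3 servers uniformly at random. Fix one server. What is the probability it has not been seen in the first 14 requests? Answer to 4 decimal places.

0.0034

Each request misses the fixed server with probability (3-1)/3 = 2/3, independently.
P(still missing after 14) = (2/3)^14 = 0.00343.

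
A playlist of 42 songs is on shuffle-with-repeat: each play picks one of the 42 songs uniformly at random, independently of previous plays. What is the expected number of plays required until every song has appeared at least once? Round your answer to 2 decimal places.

Split into phases: going from k distinct to k+1 distinct takes on average 42/(42-k) plays.
E[T] = 42/42 + 42/41 + 42/40 + ... + 42/2 + 42/1 = 42·H_{42}.
H_{42} = 4.327, so E[T] = 181.723.

181.72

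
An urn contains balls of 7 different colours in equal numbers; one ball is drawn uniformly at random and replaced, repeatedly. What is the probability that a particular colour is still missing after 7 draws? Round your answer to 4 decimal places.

0.3399

On each draw the fixed colour fails to appear with probability 6/7.
P(still missing after 7) = (6/7)^7 = 0.33992.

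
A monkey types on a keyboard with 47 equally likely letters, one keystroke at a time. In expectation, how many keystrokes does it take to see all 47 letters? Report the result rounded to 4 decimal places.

208.5843

The wait to go from k to k+1 distinct letters is geometric with mean 47/(47-k).
E[T] = 47/47 + 47/46 + 47/45 + ... + 47/2 + 47/1 = 47·H_{47}.
H_{47} = 4.43796, so E[T] = 208.58430.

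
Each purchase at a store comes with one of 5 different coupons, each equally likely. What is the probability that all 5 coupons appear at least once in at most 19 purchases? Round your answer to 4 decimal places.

By inclusion–exclusion over which coupons are missing,
P(all seen) = Σ_{j=0}^{5} (-1)^j C(5,j)((5-j)/5)^19
= 1.00000 - 0.07206 + 0.00061 - 0.00000 + 0.00000 - 0.00000
= 0.92855.

0.9286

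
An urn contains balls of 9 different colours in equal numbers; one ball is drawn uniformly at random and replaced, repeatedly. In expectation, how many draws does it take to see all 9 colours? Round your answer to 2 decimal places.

25.46

After k distinct colours have appeared, the next draw gives a new one with probability (9-k)/9, so the expected wait for the (k+1)-th is 9/(9-k).
E[T] = 9/9 + 9/8 + 9/7 + ... + 9/2 + 9/1 = 9·H_{9}.
H_{9} = 2.829, so E[T] = 25.461.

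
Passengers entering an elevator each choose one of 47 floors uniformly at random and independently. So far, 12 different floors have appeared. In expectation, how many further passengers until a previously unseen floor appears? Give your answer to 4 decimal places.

1.3429

Each passenger yields a new floor with probability (47-12)/47 = 35/47, so the wait is geometric with mean 47/35.
E = 47/35 = 1.34286.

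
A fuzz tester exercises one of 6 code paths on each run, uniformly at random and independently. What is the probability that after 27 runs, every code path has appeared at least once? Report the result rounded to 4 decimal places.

0.9566

By inclusion–exclusion over which code paths are missing,
P(all seen) = Σ_{j=0}^{6} (-1)^j C(6,j)((6-j)/6)^27
= 1.00000 - 0.04368 + 0.00026 - 0.00000 + 0.00000 - 0.00000 + 0.00000
= 0.95659.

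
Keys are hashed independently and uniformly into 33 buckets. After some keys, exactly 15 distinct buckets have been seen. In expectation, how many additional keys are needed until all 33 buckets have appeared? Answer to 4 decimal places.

With k distinct buckets already seen, the next new one takes an expected 33/(33-k) keys.
Sum over k = 15,...,32: E = 33/18 + 33/17 + 33/16 + ... + 33/2 + 33/1 = 115.33857.

115.3386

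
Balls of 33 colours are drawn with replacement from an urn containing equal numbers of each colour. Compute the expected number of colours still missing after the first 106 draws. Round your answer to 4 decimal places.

1.2645

For each colour, P(unseen after 106) = (32/33)^106 = 0.03832.
By linearity of expectation, E[unseen] = 33·(32/33)^106 = 1.26454.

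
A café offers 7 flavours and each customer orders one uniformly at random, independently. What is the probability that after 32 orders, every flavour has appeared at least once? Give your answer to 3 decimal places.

By inclusion–exclusion over which flavours are missing,
P(all seen) = Σ_{j=0}^{7} (-1)^j C(7,j)((7-j)/7)^32
= 1.0000 - 0.0504 + 0.0004 - 0.0000 + 0.0000 - 0.0000 + 0.0000 - 0.0000
= 0.9500.

0.950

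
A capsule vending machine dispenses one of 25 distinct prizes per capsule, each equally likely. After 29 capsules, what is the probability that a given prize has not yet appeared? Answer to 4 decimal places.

On each capsule the fixed prize fails to appear with probability 24/25.
P(still missing after 29) = (24/25)^29 = 0.30610.

0.3061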